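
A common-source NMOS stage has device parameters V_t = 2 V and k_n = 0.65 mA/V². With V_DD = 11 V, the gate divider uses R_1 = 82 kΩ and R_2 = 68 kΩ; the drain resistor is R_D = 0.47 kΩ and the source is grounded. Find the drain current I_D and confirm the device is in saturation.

V_G = V_DD·R_2/(R_1+R_2) = 11×68/150 = 4.99 V. With the source grounded, V_GS = V_G = 4.99 V.
Assume saturation: I_D = (k_n/2)(V_GS − V_t)² = (0.65/2)×(4.99 − 2)² = 0.325×2.99² = 2.9 mA.
V_DS = V_DD − I_D·R_D = 11 − 2.9×0.47 = 9.64 V.
Saturation requires V_DS ≥ V_GS − V_t = 2.99 V; 9.64 ≥ 2.99 ✓.

I_D ≈ 2.9 mA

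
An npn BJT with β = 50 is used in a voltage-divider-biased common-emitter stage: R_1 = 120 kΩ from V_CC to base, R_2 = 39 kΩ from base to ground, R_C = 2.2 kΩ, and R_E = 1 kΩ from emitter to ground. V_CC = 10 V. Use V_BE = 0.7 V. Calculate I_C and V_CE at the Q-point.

Thevenize the base divider: V_Th = V_CC·R_2/(R_1+R_2) = 10×39/159 = 2.45 V, R_Th = R_1‖R_2 = 29.4 kΩ.
Base-emitter loop: V_Th = I_B·R_Th + V_BE + (β+1)I_B·R_E, so I_B = (2.45 − 0.7) / (29.4 + 51×1) = 0.0218 mA.
I_C = β·I_B = 50×0.0218 = 1.09 mA, and I_E = (β+1)I_B = 1.11 mA.
V_CE = V_CC − I_C·R_C − I_E·R_E = 10 − 1.09×2.2 − 1.11×1 = 6.49 V.
V_CE = 6.49 V > 0.2 V confirms active-region operation.

I_C ≈ 1.1 mA, V_CE ≈ 6.5 V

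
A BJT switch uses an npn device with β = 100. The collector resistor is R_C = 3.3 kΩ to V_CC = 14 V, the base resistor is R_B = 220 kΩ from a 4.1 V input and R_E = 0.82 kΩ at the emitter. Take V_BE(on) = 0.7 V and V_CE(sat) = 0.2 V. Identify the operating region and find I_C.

Assume active. Base-emitter loop: I_B = (V_BB − V_BE)/(R_B + (β+1)R_E) = (4.1 − 0.7)/(220 + 101×0.82) = 0.0112 mA.
I_C = β·I_B = 100×0.0112 = 1.12 mA.
V_CE = V_CC − I_C·R_C − I_E·R_E = 14 − 1.12×3.3 − 1.13×0.82 = 9.36 V > V_CE(sat), so the active-region assumption holds.

active; I_C ≈ 1.1 mA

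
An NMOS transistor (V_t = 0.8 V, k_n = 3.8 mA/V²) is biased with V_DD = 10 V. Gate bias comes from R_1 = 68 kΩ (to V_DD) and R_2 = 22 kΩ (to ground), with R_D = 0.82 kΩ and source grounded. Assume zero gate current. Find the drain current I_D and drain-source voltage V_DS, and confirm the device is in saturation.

V_G = V_DD·R_2/(R_1+R_2) = 10×22/90 = 2.44 V. With the source grounded, V_GS = V_G = 2.44 V.
Assume saturation: I_D = (k_n/2)(V_GS − V_t)² = (3.8/2)×(2.44 − 0.8)² = 1.9×1.64² = 5.14 mA.
V_DS = V_DD − I_D·R_D = 10 − 5.14×0.82 = 5.79 V.
Saturation requires V_DS ≥ V_GS − V_t = 1.64 V; 5.79 ≥ 1.64 ✓.

I_D ≈ 5.1 mA, V_DS ≈ 5.8 V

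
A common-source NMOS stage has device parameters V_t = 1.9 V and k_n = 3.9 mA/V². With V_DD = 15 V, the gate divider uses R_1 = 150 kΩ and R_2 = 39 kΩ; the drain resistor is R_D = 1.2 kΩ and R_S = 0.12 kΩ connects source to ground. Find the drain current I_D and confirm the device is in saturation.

I_D ≈ 1.8 mA

V_G = V_DD·R_2/(R_1+R_2) = 15×39/189 = 3.1 V.
Assume saturation: I_D = (k_n/2)(V_GS − V_t)² with V_GS = V_G − I_D·R_S = 3.1 − 0.12·I_D.
Substituting gives 0.0281·I_D² − 1.56·I_D + 2.79 = 0, with roots I_D = 1.85 or 53.7 mA.
The root I_D = 53.7 mA gives V_GS = -3.35 V ≤ V_t, so take I_D = 1.85 mA.
Then V_GS = 2.87 V and V_DS = V_DD − I_D(R_D+R_S) = 15 − 1.85×1.32 = 12.6 V.
Saturation requires V_DS ≥ V_GS − V_t = 0.973 V; 12.6 ≥ 0.973 ✓.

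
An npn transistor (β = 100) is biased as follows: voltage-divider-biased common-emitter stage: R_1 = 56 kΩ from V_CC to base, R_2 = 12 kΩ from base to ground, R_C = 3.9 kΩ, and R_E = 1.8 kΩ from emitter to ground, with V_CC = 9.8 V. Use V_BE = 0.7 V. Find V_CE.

Thevenize the base divider: V_Th = V_CC·R_2/(R_1+R_2) = 9.8×12/68 = 1.73 V, R_Th = R_1‖R_2 = 9.88 kΩ.
Base-emitter loop: V_Th = I_B·R_Th + V_BE + (β+1)I_B·R_E, so I_B = (1.73 − 0.7) / (9.88 + 101×1.8) = 0.00537 mA.
I_C = β·I_B = 100×0.00537 = 0.537 mA, and I_E = (β+1)I_B = 0.542 mA.
V_CE = V_CC − I_C·R_C − I_E·R_E = 9.8 − 0.537×3.9 − 0.542×1.8 = 6.73 V.
V_CE = 6.73 V > 0.2 V confirms active-region operation.

V_CE ≈ 6.7 V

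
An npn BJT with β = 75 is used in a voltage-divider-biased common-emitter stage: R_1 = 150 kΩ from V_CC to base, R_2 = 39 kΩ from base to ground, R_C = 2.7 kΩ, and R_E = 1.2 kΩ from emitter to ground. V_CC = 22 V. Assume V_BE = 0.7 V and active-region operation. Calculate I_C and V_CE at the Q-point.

Thevenize the base divider: V_Th = V_CC·R_2/(R_1+R_2) = 22×39/189 = 4.54 V, R_Th = R_1‖R_2 = 31 kΩ.
Base-emitter loop: V_Th = I_B·R_Th + V_BE + (β+1)I_B·R_E, so I_B = (4.54 − 0.7) / (31 + 76×1.2) = 0.0314 mA.
I_C = β·I_B = 75×0.0314 = 2.36 mA, and I_E = (β+1)I_B = 2.39 mA.
V_CE = V_CC − I_C·R_C − I_E·R_E = 22 − 2.36×2.7 − 2.39×1.2 = 12.8 V.
V_CE = 12.8 V > 0.2 V confirms active-region operation.

I_C ≈ 2.4 mA, V_CE ≈ 13 V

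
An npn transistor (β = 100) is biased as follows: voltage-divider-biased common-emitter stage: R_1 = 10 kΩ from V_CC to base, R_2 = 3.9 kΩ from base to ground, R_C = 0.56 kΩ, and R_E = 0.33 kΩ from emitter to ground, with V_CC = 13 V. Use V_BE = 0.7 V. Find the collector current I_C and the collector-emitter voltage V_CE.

I_C ≈ 8.2 mA, V_CE ≈ 5.7 V

Thevenize the base divider: V_Th = V_CC·R_2/(R_1+R_2) = 13×3.9/13.9 = 3.65 V, R_Th = R_1‖R_2 = 2.81 kΩ.
Base-emitter loop: V_Th = I_B·R_Th + V_BE + (β+1)I_B·R_E, so I_B = (3.65 − 0.7) / (2.81 + 101×0.33) = 0.0816 mA.
I_C = β·I_B = 100×0.0816 = 8.16 mA, and I_E = (β+1)I_B = 8.24 mA.
V_CE = V_CC − I_C·R_C − I_E·R_E = 13 − 8.16×0.56 − 8.24×0.33 = 5.71 V.
V_CE = 5.71 V > 0.2 V confirms active-region operation.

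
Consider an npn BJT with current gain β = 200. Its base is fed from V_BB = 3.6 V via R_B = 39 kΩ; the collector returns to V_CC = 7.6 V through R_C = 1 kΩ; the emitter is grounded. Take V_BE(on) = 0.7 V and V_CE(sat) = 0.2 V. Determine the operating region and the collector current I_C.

saturation; I_C ≈ 7.4 mA

Assume active: I_B = (3.6 − 0.7)/39 = 0.0744 mA, giving I_C = β·I_B = 14.9 mA.
But then V_CE = 7.6 − 14.9×1 = -7.27 V < V_CE(sat) = 0.2 V — impossible in the active region.
So the transistor is saturated. With V_CE = 0.2 V, I_C = (V_CC − 0.2)/R_C = 7.4/1 = 7.4 mA.
Check: β·I_B = 14.9 mA > I_C = 7.4 mA, confirming saturation.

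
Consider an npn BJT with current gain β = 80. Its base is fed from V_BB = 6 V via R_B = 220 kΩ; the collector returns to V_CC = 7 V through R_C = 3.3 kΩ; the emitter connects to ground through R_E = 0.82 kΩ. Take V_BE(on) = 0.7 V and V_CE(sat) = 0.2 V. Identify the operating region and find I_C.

active; I_C ≈ 1.5 mA

Assume active. Base-emitter loop: I_B = (V_BB − V_BE)/(R_B + (β+1)R_E) = (6 − 0.7)/(220 + 81×0.82) = 0.0185 mA.
I_C = β·I_B = 80×0.0185 = 1.48 mA.
V_CE = V_CC − I_C·R_C − I_E·R_E = 7 − 1.48×3.3 − 1.5×0.82 = 0.886 V > V_CE(sat), so the active-region assumption holds.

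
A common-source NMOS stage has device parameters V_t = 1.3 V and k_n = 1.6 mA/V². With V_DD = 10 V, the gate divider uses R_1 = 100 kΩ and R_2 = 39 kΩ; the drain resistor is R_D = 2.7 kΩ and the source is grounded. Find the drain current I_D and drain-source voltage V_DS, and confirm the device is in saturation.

V_G = V_DD·R_2/(R_1+R_2) = 10×39/139 = 2.81 V. With the source grounded, V_GS = V_G = 2.81 V.
Assume saturation: I_D = (k_n/2)(V_GS − V_t)² = (1.6/2)×(2.81 − 1.3)² = 0.8×1.51² = 1.81 mA.
V_DS = V_DD − I_D·R_D = 10 − 1.81×2.7 = 5.1 V.
Saturation requires V_DS ≥ V_GS − V_t = 1.51 V; 5.1 ≥ 1.51 ✓.

I_D ≈ 1.8 mA, V_DS ≈ 5.1 V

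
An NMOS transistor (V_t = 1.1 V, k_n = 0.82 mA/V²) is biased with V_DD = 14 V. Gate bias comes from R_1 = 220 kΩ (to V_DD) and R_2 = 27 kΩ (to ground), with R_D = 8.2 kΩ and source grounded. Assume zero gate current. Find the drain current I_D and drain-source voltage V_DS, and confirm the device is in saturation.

I_D ≈ 0.076 mA, V_DS ≈ 13 V

V_G = V_DD·R_2/(R_1+R_2) = 14×27/247 = 1.53 V. With the source grounded, V_GS = V_G = 1.53 V.
Assume saturation: I_D = (k_n/2)(V_GS − V_t)² = (0.82/2)×(1.53 − 1.1)² = 0.41×0.43² = 0.0759 mA.
V_DS = V_DD − I_D·R_D = 14 − 0.0759×8.2 = 13.4 V.
Saturation requires V_DS ≥ V_GS − V_t = 0.43 V; 13.4 ≥ 0.43 ✓.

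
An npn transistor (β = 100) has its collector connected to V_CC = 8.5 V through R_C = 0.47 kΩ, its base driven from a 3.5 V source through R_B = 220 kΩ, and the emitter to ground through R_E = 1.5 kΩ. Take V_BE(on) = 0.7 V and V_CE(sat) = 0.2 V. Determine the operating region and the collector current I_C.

active; I_C ≈ 0.75 mA

Assume active. Base-emitter loop: I_B = (V_BB − V_BE)/(R_B + (β+1)R_E) = (3.5 − 0.7)/(220 + 101×1.5) = 0.00754 mA.
I_C = β·I_B = 100×0.00754 = 0.754 mA.
V_CE = V_CC − I_C·R_C − I_E·R_E = 8.5 − 0.754×0.47 − 0.761×1.5 = 7 V > V_CE(sat), so the active-region assumption holds.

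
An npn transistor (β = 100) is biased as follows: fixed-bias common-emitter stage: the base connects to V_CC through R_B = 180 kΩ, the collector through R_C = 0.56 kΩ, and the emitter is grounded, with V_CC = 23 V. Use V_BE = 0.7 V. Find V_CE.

V_CE ≈ 16 V

Base loop: V_CC = I_B·R_B + V_BE, so I_B = (23 − 0.7)/180 kΩ = 0.124 mA.
In the active region I_C = β·I_B = 100 × 0.124 = 12.4 mA.
Collector loop: V_CE = V_CC − I_C·R_C = 23 − 12.4×0.56 = 16.1 V.
Since V_CE = 16.1 V > V_CE(sat) ≈ 0.2 V, the transistor is in the active region as assumed.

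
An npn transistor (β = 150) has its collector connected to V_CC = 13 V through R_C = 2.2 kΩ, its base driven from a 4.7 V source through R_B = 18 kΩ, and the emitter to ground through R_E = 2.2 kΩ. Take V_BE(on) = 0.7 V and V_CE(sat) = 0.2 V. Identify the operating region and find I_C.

active; I_C ≈ 1.7 mA

Assume active. Base-emitter loop: I_B = (V_BB − V_BE)/(R_B + (β+1)R_E) = (4.7 − 0.7)/(18 + 151×2.2) = 0.0114 mA.
I_C = β·I_B = 150×0.0114 = 1.71 mA.
V_CE = V_CC − I_C·R_C − I_E·R_E = 13 − 1.71×2.2 − 1.72×2.2 = 5.44 V > V_CE(sat), so the active-region assumption holds.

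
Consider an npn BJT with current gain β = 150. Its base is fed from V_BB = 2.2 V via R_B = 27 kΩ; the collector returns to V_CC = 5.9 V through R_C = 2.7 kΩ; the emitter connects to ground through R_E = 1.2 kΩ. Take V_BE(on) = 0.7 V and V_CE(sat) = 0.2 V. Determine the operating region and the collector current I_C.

active; I_C ≈ 1.1 mA

Assume active. Base-emitter loop: I_B = (V_BB − V_BE)/(R_B + (β+1)R_E) = (2.2 − 0.7)/(27 + 151×1.2) = 0.0072 mA.
I_C = β·I_B = 150×0.0072 = 1.08 mA.
V_CE = V_CC − I_C·R_C − I_E·R_E = 5.9 − 1.08×2.7 − 1.09×1.2 = 1.68 V > V_CE(sat), so the active-region assumption holds.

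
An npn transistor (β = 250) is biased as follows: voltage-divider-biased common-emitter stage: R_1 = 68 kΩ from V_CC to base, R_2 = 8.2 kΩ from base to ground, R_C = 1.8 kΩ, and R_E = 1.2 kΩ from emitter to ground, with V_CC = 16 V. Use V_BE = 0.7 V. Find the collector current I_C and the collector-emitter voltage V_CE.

I_C ≈ 0.83 mA, V_CE ≈ 14 V

Thevenize the base divider: V_Th = V_CC·R_2/(R_1+R_2) = 16×8.2/76.2 = 1.72 V, R_Th = R_1‖R_2 = 7.32 kΩ.
Base-emitter loop: V_Th = I_B·R_Th + V_BE + (β+1)I_B·R_E, so I_B = (1.72 − 0.7) / (7.32 + 251×1.2) = 0.00331 mA.
I_C = β·I_B = 250×0.00331 = 0.828 mA, and I_E = (β+1)I_B = 0.831 mA.
V_CE = V_CC − I_C·R_C − I_E·R_E = 16 − 0.828×1.8 − 0.831×1.2 = 13.5 V.
V_CE = 13.5 V > 0.2 V confirms active-region operation.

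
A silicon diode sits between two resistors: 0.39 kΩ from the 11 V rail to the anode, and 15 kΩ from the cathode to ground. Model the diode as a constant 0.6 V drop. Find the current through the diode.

I ≈ 0.68 mA

The two resistors are in series with the diode, so KVL gives 11 = I·0.39 + 0.6 + I·15.
I = (11 − 0.6) / (0.39 + 15) kΩ = 10.4 / 15.4 = 0.676 mA.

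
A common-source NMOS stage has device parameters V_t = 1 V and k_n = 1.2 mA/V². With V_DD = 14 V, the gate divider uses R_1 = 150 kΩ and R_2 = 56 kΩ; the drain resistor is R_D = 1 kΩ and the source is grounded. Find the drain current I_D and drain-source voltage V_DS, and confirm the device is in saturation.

I_D ≈ 4.7 mA, V_DS ≈ 9.3 V

V_G = V_DD·R_2/(R_1+R_2) = 14×56/206 = 3.81 V. With the source grounded, V_GS = V_G = 3.81 V.
Assume saturation: I_D = (k_n/2)(V_GS − V_t)² = (1.2/2)×(3.81 − 1)² = 0.6×2.81² = 4.72 mA.
V_DS = V_DD − I_D·R_D = 14 − 4.72×1 = 9.28 V.
Saturation requires V_DS ≥ V_GS − V_t = 2.81 V; 9.28 ≥ 2.81 ✓.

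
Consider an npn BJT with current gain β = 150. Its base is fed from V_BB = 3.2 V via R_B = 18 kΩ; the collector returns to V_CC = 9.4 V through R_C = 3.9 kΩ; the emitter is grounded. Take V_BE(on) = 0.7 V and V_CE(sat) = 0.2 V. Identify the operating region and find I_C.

Assume active: I_B = (3.2 − 0.7)/18 = 0.139 mA, giving I_C = β·I_B = 20.8 mA.
But then V_CE = 9.4 − 20.8×3.9 = -71.9 V < V_CE(sat) = 0.2 V — impossible in the active region.
So the transistor is saturated. With V_CE = 0.2 V, I_C = (V_CC − 0.2)/R_C = 9.2/3.9 = 2.36 mA.
Check: β·I_B = 20.8 mA > I_C = 2.36 mA, confirming saturation.

saturation; I_C ≈ 2.4 mA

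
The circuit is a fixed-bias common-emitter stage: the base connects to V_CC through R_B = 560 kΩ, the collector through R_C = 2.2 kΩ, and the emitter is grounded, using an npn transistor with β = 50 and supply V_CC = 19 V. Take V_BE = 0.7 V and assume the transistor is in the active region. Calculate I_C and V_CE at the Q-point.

I_C ≈ 1.6 mA, V_CE ≈ 15 V

Base loop: V_CC = I_B·R_B + V_BE, so I_B = (19 − 0.7)/560 kΩ = 0.0327 mA.
In the active region I_C = β·I_B = 50 × 0.0327 = 1.63 mA.
Collector loop: V_CE = V_CC − I_C·R_C = 19 − 1.63×2.2 = 15.4 V.
Since V_CE = 15.4 V > V_CE(sat) ≈ 0.2 V, the transistor is in the active region as assumed.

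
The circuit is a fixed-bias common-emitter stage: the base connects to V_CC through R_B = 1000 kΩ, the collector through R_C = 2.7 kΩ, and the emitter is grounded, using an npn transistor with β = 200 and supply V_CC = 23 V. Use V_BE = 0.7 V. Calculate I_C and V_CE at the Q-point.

Base loop: V_CC = I_B·R_B + V_BE, so I_B = (23 − 0.7)/1000 kΩ = 0.0223 mA.
In the active region I_C = β·I_B = 200 × 0.0223 = 4.46 mA.
Collector loop: V_CE = V_CC − I_C·R_C = 23 − 4.46×2.7 = 11 V.
Since V_CE = 11 V > V_CE(sat) ≈ 0.2 V, the transistor is in the active region as assumed.

I_C ≈ 4.5 mA, V_CE ≈ 11 V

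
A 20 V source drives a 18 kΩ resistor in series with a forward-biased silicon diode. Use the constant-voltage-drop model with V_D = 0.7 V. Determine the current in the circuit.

I ≈ 1.1 mA

KVL around the loop: 20 = V_D + I·R = 0.7 + I × 18 kΩ.
So I = (20 − 0.7) / 18 kΩ = 19.3 / 18 = 1.07 mA.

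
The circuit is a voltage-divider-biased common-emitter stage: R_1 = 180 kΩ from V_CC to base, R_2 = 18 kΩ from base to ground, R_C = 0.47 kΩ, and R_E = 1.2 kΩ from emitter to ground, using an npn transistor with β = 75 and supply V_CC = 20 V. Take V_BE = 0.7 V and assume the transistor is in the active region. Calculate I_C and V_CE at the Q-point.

Thevenize the base divider: V_Th = V_CC·R_2/(R_1+R_2) = 20×18/198 = 1.82 V, R_Th = R_1‖R_2 = 16.4 kΩ.
Base-emitter loop: V_Th = I_B·R_Th + V_BE + (β+1)I_B·R_E, so I_B = (1.82 − 0.7) / (16.4 + 76×1.2) = 0.0104 mA.
I_C = β·I_B = 75×0.0104 = 0.78 mA, and I_E = (β+1)I_B = 0.79 mA.
V_CE = V_CC − I_C·R_C − I_E·R_E = 20 − 0.78×0.47 − 0.79×1.2 = 18.7 V.
V_CE = 18.7 V > 0.2 V confirms active-region operation.

I_C ≈ 0.78 mA, V_CE ≈ 19 V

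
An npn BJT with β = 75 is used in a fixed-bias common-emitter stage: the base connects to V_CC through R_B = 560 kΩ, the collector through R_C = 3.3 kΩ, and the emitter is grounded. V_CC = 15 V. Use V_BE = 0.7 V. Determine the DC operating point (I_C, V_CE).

I_C ≈ 1.9 mA, V_CE ≈ 8.7 V

Base loop: V_CC = I_B·R_B + V_BE, so I_B = (15 − 0.7)/560 kΩ = 0.0255 mA.
In the active region I_C = β·I_B = 75 × 0.0255 = 1.92 mA.
Collector loop: V_CE = V_CC − I_C·R_C = 15 − 1.92×3.3 = 8.68 V.
Since V_CE = 8.68 V > V_CE(sat) ≈ 0.2 V, the transistor is in the active region as assumed.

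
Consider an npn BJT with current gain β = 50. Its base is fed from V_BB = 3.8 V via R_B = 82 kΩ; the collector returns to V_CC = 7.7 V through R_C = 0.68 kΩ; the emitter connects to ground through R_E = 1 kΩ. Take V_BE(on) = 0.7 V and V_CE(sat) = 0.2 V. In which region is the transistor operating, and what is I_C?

Assume active. Base-emitter loop: I_B = (V_BB − V_BE)/(R_B + (β+1)R_E) = (3.8 − 0.7)/(82 + 51×1) = 0.0233 mA.
I_C = β·I_B = 50×0.0233 = 1.17 mA.
V_CE = V_CC − I_C·R_C − I_E·R_E = 7.7 − 1.17×0.68 − 1.19×1 = 5.72 V > V_CE(sat), so the active-region assumption holds.

active; I_C ≈ 1.2 mA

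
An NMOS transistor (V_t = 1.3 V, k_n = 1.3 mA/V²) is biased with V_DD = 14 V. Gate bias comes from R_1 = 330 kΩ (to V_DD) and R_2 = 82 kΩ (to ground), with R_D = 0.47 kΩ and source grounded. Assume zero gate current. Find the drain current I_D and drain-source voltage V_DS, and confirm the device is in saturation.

I_D ≈ 1.4 mA, V_DS ≈ 13 V

V_G = V_DD·R_2/(R_1+R_2) = 14×82/412 = 2.79 V. With the source grounded, V_GS = V_G = 2.79 V.
Assume saturation: I_D = (k_n/2)(V_GS − V_t)² = (1.3/2)×(2.79 − 1.3)² = 0.65×1.49² = 1.44 mA.
V_DS = V_DD − I_D·R_D = 14 − 1.44×0.47 = 13.3 V.
Saturation requires V_DS ≥ V_GS − V_t = 1.49 V; 13.3 ≥ 1.49 ✓.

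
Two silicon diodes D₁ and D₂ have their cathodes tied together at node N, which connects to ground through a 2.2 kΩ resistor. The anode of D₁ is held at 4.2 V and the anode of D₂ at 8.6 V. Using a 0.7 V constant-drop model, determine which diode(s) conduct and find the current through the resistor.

Only D₂ conducts; I_R ≈ 3.6 mA

Assume both conduct. Then node N would need to be at both 4.2−0.7 = 3.5 V and 8.6−0.7 = 7.9 V, which is impossible.
Assume only D₂ conducts: V_N = 8.6 − 0.7 = 7.9 V, so I_R = 7.9/2.2 = 3.59 mA.
Check D₁: its anode-to-cathode voltage is 4.2 − 7.9 = -3.7 V < 0.7 V, so it is off. The assumption is consistent.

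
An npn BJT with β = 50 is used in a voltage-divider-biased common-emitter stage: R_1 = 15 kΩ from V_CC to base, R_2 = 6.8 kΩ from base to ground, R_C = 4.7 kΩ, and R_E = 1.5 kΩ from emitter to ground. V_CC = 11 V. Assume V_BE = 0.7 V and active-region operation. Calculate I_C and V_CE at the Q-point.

Thevenize the base divider: V_Th = V_CC·R_2/(R_1+R_2) = 11×6.8/21.8 = 3.43 V, R_Th = R_1‖R_2 = 4.68 kΩ.
Base-emitter loop: V_Th = I_B·R_Th + V_BE + (β+1)I_B·R_E, so I_B = (3.43 − 0.7) / (4.68 + 51×1.5) = 0.0336 mA.
I_C = β·I_B = 50×0.0336 = 1.68 mA, and I_E = (β+1)I_B = 1.72 mA.
V_CE = V_CC − I_C·R_C − I_E·R_E = 11 − 1.68×4.7 − 1.72×1.5 = 0.52 V.
V_CE = 0.52 V > 0.2 V confirms active-region operation.

I_C ≈ 1.7 mA, V_CE ≈ 0.52 V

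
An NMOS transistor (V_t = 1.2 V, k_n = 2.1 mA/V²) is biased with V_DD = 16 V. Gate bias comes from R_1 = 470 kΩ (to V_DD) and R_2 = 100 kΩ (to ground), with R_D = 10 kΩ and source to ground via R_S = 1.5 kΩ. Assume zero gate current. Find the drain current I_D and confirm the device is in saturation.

I_D ≈ 0.58 mA

V_G = V_DD·R_2/(R_1+R_2) = 16×100/570 = 2.81 V.
Assume saturation: I_D = (k_n/2)(V_GS − V_t)² with V_GS = V_G − I_D·R_S = 2.81 − 1.5·I_D.
Substituting gives 2.36·I_D² − 6.06·I_D + 2.71 = 0, with roots I_D = 0.577 or 1.99 mA.
The root I_D = 1.99 mA gives V_GS = -0.176 V ≤ V_t, so take I_D = 0.577 mA.
Then V_GS = 1.94 V and V_DS = V_DD − I_D(R_D+R_S) = 16 − 0.577×11.5 = 9.36 V.
Saturation requires V_DS ≥ V_GS − V_t = 0.741 V; 9.36 ≥ 0.741 ✓.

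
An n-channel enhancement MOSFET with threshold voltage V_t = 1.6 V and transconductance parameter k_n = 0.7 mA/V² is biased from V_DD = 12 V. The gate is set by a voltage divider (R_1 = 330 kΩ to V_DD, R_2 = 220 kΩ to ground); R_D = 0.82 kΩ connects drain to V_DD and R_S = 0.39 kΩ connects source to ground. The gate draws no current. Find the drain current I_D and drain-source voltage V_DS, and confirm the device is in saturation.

I_D ≈ 2 mA, V_DS ≈ 9.5 V

V_G = V_DD·R_2/(R_1+R_2) = 12×220/550 = 4.8 V.
Assume saturation: I_D = (k_n/2)(V_GS − V_t)² with V_GS = V_G − I_D·R_S = 4.8 − 0.39·I_D.
Substituting gives 0.0532·I_D² − 1.87·I_D + 3.58 = 0, with roots I_D = 2.03 or 33.2 mA.
The root I_D = 33.2 mA gives V_GS = -8.13 V ≤ V_t, so take I_D = 2.03 mA.
Then V_GS = 4.01 V and V_DS = V_DD − I_D(R_D+R_S) = 12 − 2.03×1.21 = 9.54 V.
Saturation requires V_DS ≥ V_GS − V_t = 2.41 V; 9.54 ≥ 2.41 ✓.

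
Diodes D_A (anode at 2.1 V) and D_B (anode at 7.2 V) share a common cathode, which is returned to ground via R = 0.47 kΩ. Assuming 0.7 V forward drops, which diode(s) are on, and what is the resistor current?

Only D_B conducts; I_R ≈ 14 mA

Assume both conduct. Then node N would need to be at both 2.1−0.7 = 1.4 V and 7.2−0.7 = 6.5 V, which is impossible.
Assume only D_B conducts: V_N = 7.2 − 0.7 = 6.5 V, so I_R = 6.5/0.47 = 13.8 mA.
Check D_A: its anode-to-cathode voltage is 2.1 − 6.5 = -4.4 V < 0.7 V, so it is off. The assumption is consistent.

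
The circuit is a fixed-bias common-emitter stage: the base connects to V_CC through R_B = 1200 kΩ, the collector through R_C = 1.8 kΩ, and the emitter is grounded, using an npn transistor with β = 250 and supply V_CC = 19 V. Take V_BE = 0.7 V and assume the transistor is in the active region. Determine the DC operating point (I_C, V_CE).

I_C ≈ 3.8 mA, V_CE ≈ 12 V

Base loop: V_CC = I_B·R_B + V_BE, so I_B = (19 − 0.7)/1200 kΩ = 0.0153 mA.
In the active region I_C = β·I_B = 250 × 0.0153 = 3.81 mA.
Collector loop: V_CE = V_CC − I_C·R_C = 19 − 3.81×1.8 = 12.1 V.
Since V_CE = 12.1 V > V_CE(sat) ≈ 0.2 V, the transistor is in the active region as assumed.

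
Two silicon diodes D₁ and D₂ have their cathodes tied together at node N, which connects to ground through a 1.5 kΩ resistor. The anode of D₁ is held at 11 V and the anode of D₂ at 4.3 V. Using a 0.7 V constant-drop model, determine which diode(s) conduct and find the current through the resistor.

Only D₁ conducts; I_R ≈ 6.9 mA

Assume both conduct. Then node N would need to be at both 11−0.7 = 10.3 V and 4.3−0.7 = 3.6 V, which is impossible.
Assume only D₁ conducts: V_N = 11 − 0.7 = 10.3 V, so I_R = 10.3/1.5 = 6.87 mA.
Check D₂: its anode-to-cathode voltage is 4.3 − 10.3 = -6 V < 0.7 V, so it is off. The assumption is consistent.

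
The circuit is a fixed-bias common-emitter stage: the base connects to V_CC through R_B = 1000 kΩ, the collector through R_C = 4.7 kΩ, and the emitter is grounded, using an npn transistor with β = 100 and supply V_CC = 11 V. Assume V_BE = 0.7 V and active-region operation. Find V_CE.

V_CE ≈ 6.2 V

Base loop: V_CC = I_B·R_B + V_BE, so I_B = (11 − 0.7)/1000 kΩ = 0.0103 mA.
In the active region I_C = β·I_B = 100 × 0.0103 = 1.03 mA.
Collector loop: V_CE = V_CC − I_C·R_C = 11 − 1.03×4.7 = 6.16 V.
Since V_CE = 6.16 V > V_CE(sat) ≈ 0.2 V, the transistor is in the active region as assumed.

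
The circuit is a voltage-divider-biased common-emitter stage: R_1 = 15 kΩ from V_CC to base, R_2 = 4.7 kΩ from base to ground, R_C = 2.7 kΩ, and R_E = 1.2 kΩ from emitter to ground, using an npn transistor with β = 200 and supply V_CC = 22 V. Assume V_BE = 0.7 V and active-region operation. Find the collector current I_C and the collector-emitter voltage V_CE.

Thevenize the base divider: V_Th = V_CC·R_2/(R_1+R_2) = 22×4.7/19.7 = 5.25 V, R_Th = R_1‖R_2 = 3.58 kΩ.
Base-emitter loop: V_Th = I_B·R_Th + V_BE + (β+1)I_B·R_E, so I_B = (5.25 − 0.7) / (3.58 + 201×1.2) = 0.0186 mA.
I_C = β·I_B = 200×0.0186 = 3.72 mA, and I_E = (β+1)I_B = 3.74 mA.
V_CE = V_CC − I_C·R_C − I_E·R_E = 22 − 3.72×2.7 − 3.74×1.2 = 7.48 V.
V_CE = 7.48 V > 0.2 V confirms active-region operation.

I_C ≈ 3.7 mA, V_CE ≈ 7.5 V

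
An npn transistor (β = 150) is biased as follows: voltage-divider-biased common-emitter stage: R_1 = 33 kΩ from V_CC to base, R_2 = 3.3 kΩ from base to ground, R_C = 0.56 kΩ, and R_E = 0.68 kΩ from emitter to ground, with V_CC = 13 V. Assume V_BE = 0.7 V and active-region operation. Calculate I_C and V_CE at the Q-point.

Thevenize the base divider: V_Th = V_CC·R_2/(R_1+R_2) = 13×3.3/36.3 = 1.18 V, R_Th = R_1‖R_2 = 3 kΩ.
Base-emitter loop: V_Th = I_B·R_Th + V_BE + (β+1)I_B·R_E, so I_B = (1.18 − 0.7) / (3 + 151×0.68) = 0.00456 mA.
I_C = β·I_B = 150×0.00456 = 0.684 mA, and I_E = (β+1)I_B = 0.688 mA.
V_CE = V_CC − I_C·R_C − I_E·R_E = 13 − 0.684×0.56 − 0.688×0.68 = 12.1 V.
V_CE = 12.1 V > 0.2 V confirms active-region operation.

I_C ≈ 0.68 mA, V_CE ≈ 12 V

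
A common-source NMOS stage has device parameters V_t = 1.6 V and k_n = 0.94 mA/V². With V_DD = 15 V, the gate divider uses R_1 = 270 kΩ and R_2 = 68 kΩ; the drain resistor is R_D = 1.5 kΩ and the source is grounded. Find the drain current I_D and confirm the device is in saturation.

I_D ≈ 0.94 mA

V_G = V_DD·R_2/(R_1+R_2) = 15×68/338 = 3.02 V. With the source grounded, V_GS = V_G = 3.02 V.
Assume saturation: I_D = (k_n/2)(V_GS − V_t)² = (0.94/2)×(3.02 − 1.6)² = 0.47×1.42² = 0.945 mA.
V_DS = V_DD − I_D·R_D = 15 − 0.945×1.5 = 13.6 V.
Saturation requires V_DS ≥ V_GS − V_t = 1.42 V; 13.6 ≥ 1.42 ✓.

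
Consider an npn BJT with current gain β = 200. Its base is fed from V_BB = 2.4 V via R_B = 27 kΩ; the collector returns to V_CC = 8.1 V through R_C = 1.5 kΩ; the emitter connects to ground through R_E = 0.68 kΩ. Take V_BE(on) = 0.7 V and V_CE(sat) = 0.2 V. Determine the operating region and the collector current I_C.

Assume active. Base-emitter loop: I_B = (V_BB − V_BE)/(R_B + (β+1)R_E) = (2.4 − 0.7)/(27 + 201×0.68) = 0.0104 mA.
I_C = β·I_B = 200×0.0104 = 2.08 mA.
V_CE = V_CC − I_C·R_C − I_E·R_E = 8.1 − 2.08×1.5 − 2.09×0.68 = 3.56 V > V_CE(sat), so the active-region assumption holds.

active; I_C ≈ 2.1 mA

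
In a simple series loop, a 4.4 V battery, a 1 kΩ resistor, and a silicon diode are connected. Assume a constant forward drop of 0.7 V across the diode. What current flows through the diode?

I ≈ 3.7 mA

KVL around the loop: 4.4 = V_D + I·R = 0.7 + I × 1 kΩ.
So I = (4.4 − 0.7) / 1 kΩ = 3.7 / 1 = 3.7 mA.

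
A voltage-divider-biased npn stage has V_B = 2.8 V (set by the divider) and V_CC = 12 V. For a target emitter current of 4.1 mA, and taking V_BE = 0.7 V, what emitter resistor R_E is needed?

V_E = V_B − V_BE = 2.8 − 0.7 = 2.1 V.
R_E = V_E / I_E = 2.1 / 4.1 = 0.512 kΩ.

R_E ≈ 0.51 kΩ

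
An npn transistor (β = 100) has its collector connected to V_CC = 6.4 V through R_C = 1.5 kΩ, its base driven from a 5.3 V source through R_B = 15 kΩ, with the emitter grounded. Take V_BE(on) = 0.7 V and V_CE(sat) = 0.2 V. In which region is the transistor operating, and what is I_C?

Assume active: I_B = (5.3 − 0.7)/15 = 0.307 mA, giving I_C = β·I_B = 30.7 mA.
But then V_CE = 6.4 − 30.7×1.5 = -39.6 V < V_CE(sat) = 0.2 V — impossible in the active region.
So the transistor is saturated. With V_CE = 0.2 V, I_C = (V_CC − 0.2)/R_C = 6.2/1.5 = 4.13 mA.
Check: β·I_B = 30.7 mA > I_C = 4.13 mA, confirming saturation.

saturation; I_C ≈ 4.1 mA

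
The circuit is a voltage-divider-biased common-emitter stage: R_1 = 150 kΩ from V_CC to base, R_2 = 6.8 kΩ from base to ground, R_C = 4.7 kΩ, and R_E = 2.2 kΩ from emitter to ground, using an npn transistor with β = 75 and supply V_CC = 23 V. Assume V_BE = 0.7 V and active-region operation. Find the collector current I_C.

I_C ≈ 0.13 mA

Thevenize the base divider: V_Th = V_CC·R_2/(R_1+R_2) = 23×6.8/157 = 0.997 V, R_Th = R_1‖R_2 = 6.51 kΩ.
Base-emitter loop: V_Th = I_B·R_Th + V_BE + (β+1)I_B·R_E, so I_B = (0.997 − 0.7) / (6.51 + 76×2.2) = 0.00171 mA.
I_C = β·I_B = 75×0.00171 = 0.128 mA, and I_E = (β+1)I_B = 0.13 mA.
V_CE = V_CC − I_C·R_C − I_E·R_E = 23 − 0.128×4.7 − 0.13×2.2 = 22.1 V.
V_CE = 22.1 V > 0.2 V confirms active-region operation.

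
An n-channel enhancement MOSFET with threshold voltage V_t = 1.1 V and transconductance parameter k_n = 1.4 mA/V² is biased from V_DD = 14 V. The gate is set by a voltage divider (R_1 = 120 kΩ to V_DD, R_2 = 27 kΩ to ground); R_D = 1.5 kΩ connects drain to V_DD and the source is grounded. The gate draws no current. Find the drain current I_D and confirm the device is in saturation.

I_D ≈ 1.5 mA

V_G = V_DD·R_2/(R_1+R_2) = 14×27/147 = 2.57 V. With the source grounded, V_GS = V_G = 2.57 V.
Assume saturation: I_D = (k_n/2)(V_GS − V_t)² = (1.4/2)×(2.57 − 1.1)² = 0.7×1.47² = 1.52 mA.
V_DS = V_DD − I_D·R_D = 14 − 1.52×1.5 = 11.7 V.
Saturation requires V_DS ≥ V_GS − V_t = 1.47 V; 11.7 ≥ 1.47 ✓.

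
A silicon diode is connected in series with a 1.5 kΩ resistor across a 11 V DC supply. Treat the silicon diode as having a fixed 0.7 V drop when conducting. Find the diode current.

I ≈ 6.9 mA

KVL around the loop: 11 = V_D + I·R = 0.7 + I × 1.5 kΩ.
So I = (11 − 0.7) / 1.5 kΩ = 10.3 / 1.5 = 6.87 mA.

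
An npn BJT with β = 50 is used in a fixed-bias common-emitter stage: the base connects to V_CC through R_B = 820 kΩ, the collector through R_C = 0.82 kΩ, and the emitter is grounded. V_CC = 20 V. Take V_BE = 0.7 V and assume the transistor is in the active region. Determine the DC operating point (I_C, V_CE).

Base loop: V_CC = I_B·R_B + V_BE, so I_B = (20 − 0.7)/820 kΩ = 0.0235 mA.
In the active region I_C = β·I_B = 50 × 0.0235 = 1.18 mA.
Collector loop: V_CE = V_CC − I_C·R_C = 20 − 1.18×0.82 = 19 V.
Since V_CE = 19 V > V_CE(sat) ≈ 0.2 V, the transistor is in the active region as assumed.

I_C ≈ 1.2 mA, V_CE ≈ 19 V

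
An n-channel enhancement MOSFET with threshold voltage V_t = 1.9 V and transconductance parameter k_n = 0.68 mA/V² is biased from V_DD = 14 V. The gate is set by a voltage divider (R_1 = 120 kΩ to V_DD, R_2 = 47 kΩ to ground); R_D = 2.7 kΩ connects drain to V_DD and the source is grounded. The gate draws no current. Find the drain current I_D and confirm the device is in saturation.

V_G = V_DD·R_2/(R_1+R_2) = 14×47/167 = 3.94 V. With the source grounded, V_GS = V_G = 3.94 V.
Assume saturation: I_D = (k_n/2)(V_GS − V_t)² = (0.68/2)×(3.94 − 1.9)² = 0.34×2.04² = 1.42 mA.
V_DS = V_DD − I_D·R_D = 14 − 1.42×2.7 = 10.2 V.
Saturation requires V_DS ≥ V_GS − V_t = 2.04 V; 10.2 ≥ 2.04 ✓.

I_D ≈ 1.4 mA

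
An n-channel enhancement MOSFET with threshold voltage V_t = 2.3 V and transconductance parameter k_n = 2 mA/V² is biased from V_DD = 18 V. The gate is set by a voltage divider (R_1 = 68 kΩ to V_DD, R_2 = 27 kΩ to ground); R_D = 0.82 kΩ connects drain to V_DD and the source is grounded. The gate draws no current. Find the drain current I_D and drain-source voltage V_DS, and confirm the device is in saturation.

I_D ≈ 7.9 mA, V_DS ≈ 11 V

V_G = V_DD·R_2/(R_1+R_2) = 18×27/95 = 5.12 V. With the source grounded, V_GS = V_G = 5.12 V.
Assume saturation: I_D = (k_n/2)(V_GS − V_t)² = (2/2)×(5.12 − 2.3)² = 1×2.82² = 7.93 mA.
V_DS = V_DD − I_D·R_D = 18 − 7.93×0.82 = 11.5 V.
Saturation requires V_DS ≥ V_GS − V_t = 2.82 V; 11.5 ≥ 2.82 ✓.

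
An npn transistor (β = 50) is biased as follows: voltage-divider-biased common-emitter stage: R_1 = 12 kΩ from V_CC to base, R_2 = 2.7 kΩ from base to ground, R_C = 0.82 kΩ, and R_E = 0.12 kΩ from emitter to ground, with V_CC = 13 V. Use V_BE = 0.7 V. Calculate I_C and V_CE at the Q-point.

Thevenize the base divider: V_Th = V_CC·R_2/(R_1+R_2) = 13×2.7/14.7 = 2.39 V, R_Th = R_1‖R_2 = 2.2 kΩ.
Base-emitter loop: V_Th = I_B·R_Th + V_BE + (β+1)I_B·R_E, so I_B = (2.39 − 0.7) / (2.2 + 51×0.12) = 0.203 mA.
I_C = β·I_B = 50×0.203 = 10.1 mA, and I_E = (β+1)I_B = 10.3 mA.
V_CE = V_CC − I_C·R_C − I_E·R_E = 13 − 10.1×0.82 − 10.3×0.12 = 3.45 V.
V_CE = 3.45 V > 0.2 V confirms active-region operation.

I_C ≈ 10 mA, V_CE ≈ 3.4 V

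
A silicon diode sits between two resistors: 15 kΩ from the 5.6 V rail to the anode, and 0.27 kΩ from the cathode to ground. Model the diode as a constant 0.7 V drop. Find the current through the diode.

I ≈ 0.32 mA

The two resistors are in series with the diode, so KVL gives 5.6 = I·15 + 0.7 + I·0.27.
I = (5.6 − 0.7) / (15 + 0.27) kΩ = 4.9 / 15.3 = 0.321 mA.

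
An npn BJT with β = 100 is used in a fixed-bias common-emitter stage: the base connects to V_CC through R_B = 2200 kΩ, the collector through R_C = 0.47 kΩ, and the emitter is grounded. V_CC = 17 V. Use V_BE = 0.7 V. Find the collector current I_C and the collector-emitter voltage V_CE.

I_C ≈ 0.74 mA, V_CE ≈ 17 V

Base loop: V_CC = I_B·R_B + V_BE, so I_B = (17 − 0.7)/2200 kΩ = 0.00741 mA.
In the active region I_C = β·I_B = 100 × 0.00741 = 0.741 mA.
Collector loop: V_CE = V_CC − I_C·R_C = 17 − 0.741×0.47 = 16.7 V.
Since V_CE = 16.7 V > V_CE(sat) ≈ 0.2 V, the transistor is in the active region as assumed.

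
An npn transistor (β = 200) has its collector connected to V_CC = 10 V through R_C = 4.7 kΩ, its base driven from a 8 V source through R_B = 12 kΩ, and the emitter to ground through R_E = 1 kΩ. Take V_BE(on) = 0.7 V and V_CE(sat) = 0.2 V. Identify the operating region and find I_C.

Assume active: I_B = (8 − 0.7)/(12 + 201×1) = 0.0343 mA, I_C = β·I_B = 6.85 mA.
Then V_CE = 10 − 6.85×4.7 − 6.89×1 = -29.1 V < 0.2 V — the active assumption fails.
Re-solve with V_CE = 0.2 V. KCL at the emitter: V_E/R_E = (V_BB−0.7−V_E)/R_B + (V_CC−0.2−V_E)/R_C, giving V_E = 2.08 V.
I_C = (V_CC − 0.2 − V_E)/R_C = (9.8 − 2.08)/4.7 = 1.64 mA.
Check: I_B = (7.3 − 2.08)/12 = 0.435 mA, and β·I_B = 87 mA > I_C, confirming saturation.

saturation; I_C ≈ 1.6 mA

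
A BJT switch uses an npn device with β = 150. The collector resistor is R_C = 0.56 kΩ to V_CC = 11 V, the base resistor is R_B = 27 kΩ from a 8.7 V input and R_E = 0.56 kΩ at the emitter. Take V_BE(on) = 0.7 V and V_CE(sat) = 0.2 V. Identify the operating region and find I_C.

Assume active: I_B = (8.7 − 0.7)/(27 + 151×0.56) = 0.0717 mA, I_C = β·I_B = 10.8 mA.
Then V_CE = 11 − 10.8×0.56 − 10.8×0.56 = -1.09 V < 0.2 V — the active assumption fails.
Re-solve with V_CE = 0.2 V. KCL at the emitter: V_E/R_E = (V_BB−0.7−V_E)/R_B + (V_CC−0.2−V_E)/R_C, giving V_E = 5.43 V.
I_C = (V_CC − 0.2 − V_E)/R_C = (10.8 − 5.43)/0.56 = 9.6 mA.
Check: I_B = (8 − 5.43)/27 = 0.0953 mA, and β·I_B = 14.3 mA > I_C, confirming saturation.

saturation; I_C ≈ 9.6 mA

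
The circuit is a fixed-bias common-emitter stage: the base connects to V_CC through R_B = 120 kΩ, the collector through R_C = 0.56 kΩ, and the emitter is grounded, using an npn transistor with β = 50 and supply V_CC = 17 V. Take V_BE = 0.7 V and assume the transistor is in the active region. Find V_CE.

V_CE ≈ 13 V

Base loop: V_CC = I_B·R_B + V_BE, so I_B = (17 − 0.7)/120 kΩ = 0.136 mA.
In the active region I_C = β·I_B = 50 × 0.136 = 6.79 mA.
Collector loop: V_CE = V_CC − I_C·R_C = 17 − 6.79×0.56 = 13.2 V.
Since V_CE = 13.2 V > V_CE(sat) ≈ 0.2 V, the transistor is in the active region as assumed.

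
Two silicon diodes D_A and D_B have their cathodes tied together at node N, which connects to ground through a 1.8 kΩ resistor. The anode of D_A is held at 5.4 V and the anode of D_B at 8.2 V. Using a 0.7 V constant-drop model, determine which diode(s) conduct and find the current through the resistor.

Only D_B conducts; I_R ≈ 4.2 mA

Assume both conduct. Then node N would need to be at both 5.4−0.7 = 4.7 V and 8.2−0.7 = 7.5 V, which is impossible.
Assume only D_B conducts: V_N = 8.2 − 0.7 = 7.5 V, so I_R = 7.5/1.8 = 4.17 mA.
Check D_A: its anode-to-cathode voltage is 5.4 − 7.5 = -2.1 V < 0.7 V, so it is off. The assumption is consistent.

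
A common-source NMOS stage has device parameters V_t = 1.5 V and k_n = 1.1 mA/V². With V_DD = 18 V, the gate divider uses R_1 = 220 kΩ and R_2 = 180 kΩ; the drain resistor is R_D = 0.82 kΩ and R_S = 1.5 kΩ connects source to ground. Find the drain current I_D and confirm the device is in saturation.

I_D ≈ 2.9 mA

V_G = V_DD·R_2/(R_1+R_2) = 18×180/400 = 8.1 V.
Assume saturation: I_D = (k_n/2)(V_GS − V_t)² with V_GS = V_G − I_D·R_S = 8.1 − 1.5·I_D.
Substituting gives 1.24·I_D² − 11.9·I_D + 24 = 0, with roots I_D = 2.88 or 6.73 mA.
The root I_D = 6.73 mA gives V_GS = -2 V ≤ V_t, so take I_D = 2.88 mA.
Then V_GS = 3.79 V and V_DS = V_DD − I_D(R_D+R_S) = 18 − 2.88×2.32 = 11.3 V.
Saturation requires V_DS ≥ V_GS − V_t = 2.29 V; 11.3 ≥ 2.29 ✓.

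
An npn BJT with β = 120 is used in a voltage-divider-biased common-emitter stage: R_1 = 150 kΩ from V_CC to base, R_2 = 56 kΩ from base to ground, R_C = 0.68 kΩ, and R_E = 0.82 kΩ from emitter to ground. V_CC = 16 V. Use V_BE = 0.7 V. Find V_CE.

Thevenize the base divider: V_Th = V_CC·R_2/(R_1+R_2) = 16×56/206 = 4.35 V, R_Th = R_1‖R_2 = 40.8 kΩ.
Base-emitter loop: V_Th = I_B·R_Th + V_BE + (β+1)I_B·R_E, so I_B = (4.35 − 0.7) / (40.8 + 121×0.82) = 0.0261 mA.
I_C = β·I_B = 120×0.0261 = 3.13 mA, and I_E = (β+1)I_B = 3.15 mA.
V_CE = V_CC − I_C·R_C − I_E·R_E = 16 − 3.13×0.68 − 3.15×0.82 = 11.3 V.
V_CE = 11.3 V > 0.2 V confirms active-region operation.

V_CE ≈ 11 V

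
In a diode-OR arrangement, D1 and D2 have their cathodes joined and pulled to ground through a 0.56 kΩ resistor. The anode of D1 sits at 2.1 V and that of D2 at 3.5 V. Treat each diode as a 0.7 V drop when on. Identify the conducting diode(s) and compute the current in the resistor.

Only D2 conducts; I_R ≈ 5 mA

Assume both conduct. Then node N would need to be at both 2.1−0.7 = 1.4 V and 3.5−0.7 = 2.8 V, which is impossible.
Assume only D2 conducts: V_N = 3.5 − 0.7 = 2.8 V, so I_R = 2.8/0.56 = 5 mA.
Check D1: its anode-to-cathode voltage is 2.1 − 2.8 = -0.7 V < 0.7 V, so it is off. The assumption is consistent.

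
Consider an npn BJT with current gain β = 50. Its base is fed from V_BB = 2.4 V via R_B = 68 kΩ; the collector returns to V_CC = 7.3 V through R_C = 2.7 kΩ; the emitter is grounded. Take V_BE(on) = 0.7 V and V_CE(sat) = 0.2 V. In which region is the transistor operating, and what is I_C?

Assume active. Base-emitter loop: I_B = (V_BB − V_BE)/R_B = (2.4 − 0.7)/68 = 0.025 mA.
I_C = β·I_B = 50×0.025 = 1.25 mA.
V_CE = V_CC − I_C·R_C = 7.3 − 1.25×2.7 = 3.92 V > V_CE(sat), so the active-region assumption holds.

active; I_C ≈ 1.2 mA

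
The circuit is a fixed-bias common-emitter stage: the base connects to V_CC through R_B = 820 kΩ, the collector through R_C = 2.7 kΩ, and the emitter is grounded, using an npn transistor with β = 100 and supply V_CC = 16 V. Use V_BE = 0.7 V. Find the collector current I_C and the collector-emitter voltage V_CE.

Base loop: V_CC = I_B·R_B + V_BE, so I_B = (16 − 0.7)/820 kΩ = 0.0187 mA.
In the active region I_C = β·I_B = 100 × 0.0187 = 1.87 mA.
Collector loop: V_CE = V_CC − I_C·R_C = 16 − 1.87×2.7 = 11 V.
Since V_CE = 11 V > V_CE(sat) ≈ 0.2 V, the transistor is in the active region as assumed.

I_C ≈ 1.9 mA, V_CE ≈ 11 V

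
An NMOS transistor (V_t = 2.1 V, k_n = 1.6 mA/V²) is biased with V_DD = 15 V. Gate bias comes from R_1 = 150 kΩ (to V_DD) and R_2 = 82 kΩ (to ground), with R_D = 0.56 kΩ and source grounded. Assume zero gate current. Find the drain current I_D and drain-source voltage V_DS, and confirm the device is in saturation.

V_G = V_DD·R_2/(R_1+R_2) = 15×82/232 = 5.3 V. With the source grounded, V_GS = V_G = 5.3 V.
Assume saturation: I_D = (k_n/2)(V_GS − V_t)² = (1.6/2)×(5.3 − 2.1)² = 0.8×3.2² = 8.2 mA.
V_DS = V_DD − I_D·R_D = 15 − 8.2×0.56 = 10.4 V.
Saturation requires V_DS ≥ V_GS − V_t = 3.2 V; 10.4 ≥ 3.2 ✓.

I_D ≈ 8.2 mA, V_DS ≈ 10 V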